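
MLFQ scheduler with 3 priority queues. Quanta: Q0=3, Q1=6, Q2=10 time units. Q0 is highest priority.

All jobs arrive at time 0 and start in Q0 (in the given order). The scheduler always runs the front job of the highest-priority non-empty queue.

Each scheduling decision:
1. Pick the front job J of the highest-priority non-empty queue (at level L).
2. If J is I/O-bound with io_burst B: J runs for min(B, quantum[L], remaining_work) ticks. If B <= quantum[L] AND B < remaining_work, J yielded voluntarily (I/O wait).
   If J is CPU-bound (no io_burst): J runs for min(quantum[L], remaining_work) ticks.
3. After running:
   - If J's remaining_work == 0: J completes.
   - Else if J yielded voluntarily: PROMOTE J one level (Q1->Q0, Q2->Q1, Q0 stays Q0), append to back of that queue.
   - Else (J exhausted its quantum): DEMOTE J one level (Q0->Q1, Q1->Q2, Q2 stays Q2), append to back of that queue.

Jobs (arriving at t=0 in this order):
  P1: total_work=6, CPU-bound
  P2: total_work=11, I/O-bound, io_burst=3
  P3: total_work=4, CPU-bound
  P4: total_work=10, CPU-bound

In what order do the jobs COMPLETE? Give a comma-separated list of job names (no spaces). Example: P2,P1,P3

Answer: P2,P1,P3,P4

Derivation:
t=0-3: P1@Q0 runs 3, rem=3, quantum used, demote→Q1. Q0=[P2,P3,P4] Q1=[P1] Q2=[]
t=3-6: P2@Q0 runs 3, rem=8, I/O yield, promote→Q0. Q0=[P3,P4,P2] Q1=[P1] Q2=[]
t=6-9: P3@Q0 runs 3, rem=1, quantum used, demote→Q1. Q0=[P4,P2] Q1=[P1,P3] Q2=[]
t=9-12: P4@Q0 runs 3, rem=7, quantum used, demote→Q1. Q0=[P2] Q1=[P1,P3,P4] Q2=[]
t=12-15: P2@Q0 runs 3, rem=5, I/O yield, promote→Q0. Q0=[P2] Q1=[P1,P3,P4] Q2=[]
t=15-18: P2@Q0 runs 3, rem=2, I/O yield, promote→Q0. Q0=[P2] Q1=[P1,P3,P4] Q2=[]
t=18-20: P2@Q0 runs 2, rem=0, completes. Q0=[] Q1=[P1,P3,P4] Q2=[]
t=20-23: P1@Q1 runs 3, rem=0, completes. Q0=[] Q1=[P3,P4] Q2=[]
t=23-24: P3@Q1 runs 1, rem=0, completes. Q0=[] Q1=[P4] Q2=[]
t=24-30: P4@Q1 runs 6, rem=1, quantum used, demote→Q2. Q0=[] Q1=[] Q2=[P4]
t=30-31: P4@Q2 runs 1, rem=0, completes. Q0=[] Q1=[] Q2=[]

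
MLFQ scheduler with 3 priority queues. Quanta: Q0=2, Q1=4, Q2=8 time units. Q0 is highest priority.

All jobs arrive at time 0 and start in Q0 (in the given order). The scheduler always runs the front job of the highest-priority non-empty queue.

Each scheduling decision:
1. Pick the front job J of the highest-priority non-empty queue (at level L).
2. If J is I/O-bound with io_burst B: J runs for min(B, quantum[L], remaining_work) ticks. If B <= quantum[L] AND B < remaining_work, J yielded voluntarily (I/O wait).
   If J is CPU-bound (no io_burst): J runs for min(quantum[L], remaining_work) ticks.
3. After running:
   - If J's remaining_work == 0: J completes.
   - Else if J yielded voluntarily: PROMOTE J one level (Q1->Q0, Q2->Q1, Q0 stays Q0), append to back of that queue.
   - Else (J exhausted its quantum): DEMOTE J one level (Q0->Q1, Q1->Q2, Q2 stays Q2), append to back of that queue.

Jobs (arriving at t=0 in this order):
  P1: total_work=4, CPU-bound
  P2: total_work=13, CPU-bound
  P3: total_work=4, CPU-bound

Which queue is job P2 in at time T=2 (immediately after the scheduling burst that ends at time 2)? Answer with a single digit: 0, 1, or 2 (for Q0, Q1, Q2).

t=0-2: P1@Q0 runs 2, rem=2, quantum used, demote→Q1. Q0=[P2,P3] Q1=[P1] Q2=[]
t=2-4: P2@Q0 runs 2, rem=11, quantum used, demote→Q1. Q0=[P3] Q1=[P1,P2] Q2=[]
t=4-6: P3@Q0 runs 2, rem=2, quantum used, demote→Q1. Q0=[] Q1=[P1,P2,P3] Q2=[]
t=6-8: P1@Q1 runs 2, rem=0, completes. Q0=[] Q1=[P2,P3] Q2=[]
t=8-12: P2@Q1 runs 4, rem=7, quantum used, demote→Q2. Q0=[] Q1=[P3] Q2=[P2]
t=12-14: P3@Q1 runs 2, rem=0, completes. Q0=[] Q1=[] Q2=[P2]
t=14-21: P2@Q2 runs 7, rem=0, completes. Q0=[] Q1=[] Q2=[]

Answer: 0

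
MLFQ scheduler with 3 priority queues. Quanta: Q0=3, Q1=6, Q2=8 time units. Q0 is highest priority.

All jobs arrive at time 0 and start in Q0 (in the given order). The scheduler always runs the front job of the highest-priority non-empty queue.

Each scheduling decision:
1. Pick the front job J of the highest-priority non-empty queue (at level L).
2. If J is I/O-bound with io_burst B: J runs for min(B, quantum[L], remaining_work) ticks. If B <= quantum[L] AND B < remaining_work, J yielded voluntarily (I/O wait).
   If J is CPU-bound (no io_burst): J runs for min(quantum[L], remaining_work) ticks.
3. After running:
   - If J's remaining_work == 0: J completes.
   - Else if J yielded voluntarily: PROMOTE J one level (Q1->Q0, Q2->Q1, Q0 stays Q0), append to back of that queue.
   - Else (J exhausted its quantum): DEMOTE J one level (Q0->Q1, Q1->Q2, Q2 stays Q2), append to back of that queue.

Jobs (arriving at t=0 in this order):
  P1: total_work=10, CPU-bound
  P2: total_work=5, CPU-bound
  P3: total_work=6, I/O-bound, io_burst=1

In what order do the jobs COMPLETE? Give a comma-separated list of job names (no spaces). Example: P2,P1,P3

Answer: P3,P2,P1

Derivation:
t=0-3: P1@Q0 runs 3, rem=7, quantum used, demote→Q1. Q0=[P2,P3] Q1=[P1] Q2=[]
t=3-6: P2@Q0 runs 3, rem=2, quantum used, demote→Q1. Q0=[P3] Q1=[P1,P2] Q2=[]
t=6-7: P3@Q0 runs 1, rem=5, I/O yield, promote→Q0. Q0=[P3] Q1=[P1,P2] Q2=[]
t=7-8: P3@Q0 runs 1, rem=4, I/O yield, promote→Q0. Q0=[P3] Q1=[P1,P2] Q2=[]
t=8-9: P3@Q0 runs 1, rem=3, I/O yield, promote→Q0. Q0=[P3] Q1=[P1,P2] Q2=[]
t=9-10: P3@Q0 runs 1, rem=2, I/O yield, promote→Q0. Q0=[P3] Q1=[P1,P2] Q2=[]
t=10-11: P3@Q0 runs 1, rem=1, I/O yield, promote→Q0. Q0=[P3] Q1=[P1,P2] Q2=[]
t=11-12: P3@Q0 runs 1, rem=0, completes. Q0=[] Q1=[P1,P2] Q2=[]
t=12-18: P1@Q1 runs 6, rem=1, quantum used, demote→Q2. Q0=[] Q1=[P2] Q2=[P1]
t=18-20: P2@Q1 runs 2, rem=0, completes. Q0=[] Q1=[] Q2=[P1]
t=20-21: P1@Q2 runs 1, rem=0, completes. Q0=[] Q1=[] Q2=[]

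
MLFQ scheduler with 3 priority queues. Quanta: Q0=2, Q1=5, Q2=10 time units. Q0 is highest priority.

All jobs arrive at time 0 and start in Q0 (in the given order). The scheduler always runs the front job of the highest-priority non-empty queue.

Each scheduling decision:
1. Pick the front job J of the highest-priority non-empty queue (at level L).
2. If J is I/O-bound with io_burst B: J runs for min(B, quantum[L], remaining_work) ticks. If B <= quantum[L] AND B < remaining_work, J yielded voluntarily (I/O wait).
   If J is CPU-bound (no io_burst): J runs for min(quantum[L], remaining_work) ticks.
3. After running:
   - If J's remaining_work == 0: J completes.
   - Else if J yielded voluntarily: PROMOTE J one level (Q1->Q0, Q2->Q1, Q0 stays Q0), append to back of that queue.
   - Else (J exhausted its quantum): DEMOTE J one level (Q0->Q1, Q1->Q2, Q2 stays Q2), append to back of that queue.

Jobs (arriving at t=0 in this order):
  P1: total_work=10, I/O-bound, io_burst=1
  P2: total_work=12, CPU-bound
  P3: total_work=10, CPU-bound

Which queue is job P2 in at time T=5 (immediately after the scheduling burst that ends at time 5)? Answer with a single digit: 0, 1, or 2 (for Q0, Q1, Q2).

Answer: 1

Derivation:
t=0-1: P1@Q0 runs 1, rem=9, I/O yield, promote→Q0. Q0=[P2,P3,P1] Q1=[] Q2=[]
t=1-3: P2@Q0 runs 2, rem=10, quantum used, demote→Q1. Q0=[P3,P1] Q1=[P2] Q2=[]
t=3-5: P3@Q0 runs 2, rem=8, quantum used, demote→Q1. Q0=[P1] Q1=[P2,P3] Q2=[]
t=5-6: P1@Q0 runs 1, rem=8, I/O yield, promote→Q0. Q0=[P1] Q1=[P2,P3] Q2=[]
t=6-7: P1@Q0 runs 1, rem=7, I/O yield, promote→Q0. Q0=[P1] Q1=[P2,P3] Q2=[]
t=7-8: P1@Q0 runs 1, rem=6, I/O yield, promote→Q0. Q0=[P1] Q1=[P2,P3] Q2=[]
t=8-9: P1@Q0 runs 1, rem=5, I/O yield, promote→Q0. Q0=[P1] Q1=[P2,P3] Q2=[]
t=9-10: P1@Q0 runs 1, rem=4, I/O yield, promote→Q0. Q0=[P1] Q1=[P2,P3] Q2=[]
t=10-11: P1@Q0 runs 1, rem=3, I/O yield, promote→Q0. Q0=[P1] Q1=[P2,P3] Q2=[]
t=11-12: P1@Q0 runs 1, rem=2, I/O yield, promote→Q0. Q0=[P1] Q1=[P2,P3] Q2=[]
t=12-13: P1@Q0 runs 1, rem=1, I/O yield, promote→Q0. Q0=[P1] Q1=[P2,P3] Q2=[]
t=13-14: P1@Q0 runs 1, rem=0, completes. Q0=[] Q1=[P2,P3] Q2=[]
t=14-19: P2@Q1 runs 5, rem=5, quantum used, demote→Q2. Q0=[] Q1=[P3] Q2=[P2]
t=19-24: P3@Q1 runs 5, rem=3, quantum used, demote→Q2. Q0=[] Q1=[] Q2=[P2,P3]
t=24-29: P2@Q2 runs 5, rem=0, completes. Q0=[] Q1=[] Q2=[P3]
t=29-32: P3@Q2 runs 3, rem=0, completes. Q0=[] Q1=[] Q2=[]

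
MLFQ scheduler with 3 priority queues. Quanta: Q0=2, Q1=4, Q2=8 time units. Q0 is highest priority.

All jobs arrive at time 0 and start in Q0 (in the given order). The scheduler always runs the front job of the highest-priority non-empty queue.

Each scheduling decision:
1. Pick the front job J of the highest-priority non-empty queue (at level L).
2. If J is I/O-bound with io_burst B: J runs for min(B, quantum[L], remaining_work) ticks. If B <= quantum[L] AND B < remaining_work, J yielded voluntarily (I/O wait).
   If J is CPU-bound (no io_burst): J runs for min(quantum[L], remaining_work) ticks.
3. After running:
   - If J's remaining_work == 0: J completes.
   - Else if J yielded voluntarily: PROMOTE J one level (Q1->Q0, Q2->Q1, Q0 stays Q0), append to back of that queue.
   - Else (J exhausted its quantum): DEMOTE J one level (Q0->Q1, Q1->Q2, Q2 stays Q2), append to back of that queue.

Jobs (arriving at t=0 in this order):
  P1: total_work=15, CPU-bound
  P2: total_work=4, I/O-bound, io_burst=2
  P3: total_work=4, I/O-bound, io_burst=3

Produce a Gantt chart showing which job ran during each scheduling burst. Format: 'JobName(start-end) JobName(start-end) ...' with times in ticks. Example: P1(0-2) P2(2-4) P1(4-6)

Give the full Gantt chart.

t=0-2: P1@Q0 runs 2, rem=13, quantum used, demote→Q1. Q0=[P2,P3] Q1=[P1] Q2=[]
t=2-4: P2@Q0 runs 2, rem=2, I/O yield, promote→Q0. Q0=[P3,P2] Q1=[P1] Q2=[]
t=4-6: P3@Q0 runs 2, rem=2, quantum used, demote→Q1. Q0=[P2] Q1=[P1,P3] Q2=[]
t=6-8: P2@Q0 runs 2, rem=0, completes. Q0=[] Q1=[P1,P3] Q2=[]
t=8-12: P1@Q1 runs 4, rem=9, quantum used, demote→Q2. Q0=[] Q1=[P3] Q2=[P1]
t=12-14: P3@Q1 runs 2, rem=0, completes. Q0=[] Q1=[] Q2=[P1]
t=14-22: P1@Q2 runs 8, rem=1, quantum used, demote→Q2. Q0=[] Q1=[] Q2=[P1]
t=22-23: P1@Q2 runs 1, rem=0, completes. Q0=[] Q1=[] Q2=[]

Answer: P1(0-2) P2(2-4) P3(4-6) P2(6-8) P1(8-12) P3(12-14) P1(14-22) P1(22-23)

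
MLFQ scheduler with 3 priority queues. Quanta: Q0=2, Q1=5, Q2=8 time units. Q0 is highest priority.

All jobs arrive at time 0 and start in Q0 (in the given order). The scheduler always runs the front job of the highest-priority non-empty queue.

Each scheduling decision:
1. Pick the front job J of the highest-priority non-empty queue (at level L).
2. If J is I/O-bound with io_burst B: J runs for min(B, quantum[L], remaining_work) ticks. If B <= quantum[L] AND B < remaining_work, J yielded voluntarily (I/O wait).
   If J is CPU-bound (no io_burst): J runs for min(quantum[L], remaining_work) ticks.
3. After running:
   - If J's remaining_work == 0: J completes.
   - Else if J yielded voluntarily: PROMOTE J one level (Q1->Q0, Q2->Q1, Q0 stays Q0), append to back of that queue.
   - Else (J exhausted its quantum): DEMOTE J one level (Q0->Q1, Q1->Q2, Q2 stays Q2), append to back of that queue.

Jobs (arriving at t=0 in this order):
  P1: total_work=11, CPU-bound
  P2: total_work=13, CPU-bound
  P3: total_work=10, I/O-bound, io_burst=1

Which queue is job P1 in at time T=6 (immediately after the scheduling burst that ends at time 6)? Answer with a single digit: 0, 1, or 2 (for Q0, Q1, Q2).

Answer: 1

Derivation:
t=0-2: P1@Q0 runs 2, rem=9, quantum used, demote→Q1. Q0=[P2,P3] Q1=[P1] Q2=[]
t=2-4: P2@Q0 runs 2, rem=11, quantum used, demote→Q1. Q0=[P3] Q1=[P1,P2] Q2=[]
t=4-5: P3@Q0 runs 1, rem=9, I/O yield, promote→Q0. Q0=[P3] Q1=[P1,P2] Q2=[]
t=5-6: P3@Q0 runs 1, rem=8, I/O yield, promote→Q0. Q0=[P3] Q1=[P1,P2] Q2=[]
t=6-7: P3@Q0 runs 1, rem=7, I/O yield, promote→Q0. Q0=[P3] Q1=[P1,P2] Q2=[]
t=7-8: P3@Q0 runs 1, rem=6, I/O yield, promote→Q0. Q0=[P3] Q1=[P1,P2] Q2=[]
t=8-9: P3@Q0 runs 1, rem=5, I/O yield, promote→Q0. Q0=[P3] Q1=[P1,P2] Q2=[]
t=9-10: P3@Q0 runs 1, rem=4, I/O yield, promote→Q0. Q0=[P3] Q1=[P1,P2] Q2=[]
t=10-11: P3@Q0 runs 1, rem=3, I/O yield, promote→Q0. Q0=[P3] Q1=[P1,P2] Q2=[]
t=11-12: P3@Q0 runs 1, rem=2, I/O yield, promote→Q0. Q0=[P3] Q1=[P1,P2] Q2=[]
t=12-13: P3@Q0 runs 1, rem=1, I/O yield, promote→Q0. Q0=[P3] Q1=[P1,P2] Q2=[]
t=13-14: P3@Q0 runs 1, rem=0, completes. Q0=[] Q1=[P1,P2] Q2=[]
t=14-19: P1@Q1 runs 5, rem=4, quantum used, demote→Q2. Q0=[] Q1=[P2] Q2=[P1]
t=19-24: P2@Q1 runs 5, rem=6, quantum used, demote→Q2. Q0=[] Q1=[] Q2=[P1,P2]
t=24-28: P1@Q2 runs 4, rem=0, completes. Q0=[] Q1=[] Q2=[P2]
t=28-34: P2@Q2 runs 6, rem=0, completes. Q0=[] Q1=[] Q2=[]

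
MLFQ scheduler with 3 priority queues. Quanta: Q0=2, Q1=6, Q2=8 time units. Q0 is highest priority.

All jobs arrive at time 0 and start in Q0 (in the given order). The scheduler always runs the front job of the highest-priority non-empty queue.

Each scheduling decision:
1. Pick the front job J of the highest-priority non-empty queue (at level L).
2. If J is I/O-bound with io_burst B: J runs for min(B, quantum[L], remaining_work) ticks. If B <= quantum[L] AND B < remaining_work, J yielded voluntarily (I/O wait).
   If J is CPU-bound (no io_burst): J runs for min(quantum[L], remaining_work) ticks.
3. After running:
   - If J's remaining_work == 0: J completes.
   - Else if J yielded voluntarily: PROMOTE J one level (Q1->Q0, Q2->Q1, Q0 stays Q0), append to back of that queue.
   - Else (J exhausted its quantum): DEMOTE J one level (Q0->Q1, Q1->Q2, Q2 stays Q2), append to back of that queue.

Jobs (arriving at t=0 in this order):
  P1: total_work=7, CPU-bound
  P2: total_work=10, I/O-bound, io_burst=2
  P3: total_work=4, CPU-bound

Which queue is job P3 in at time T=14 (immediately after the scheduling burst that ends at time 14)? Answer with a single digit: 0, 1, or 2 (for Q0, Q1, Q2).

Answer: 1

Derivation:
t=0-2: P1@Q0 runs 2, rem=5, quantum used, demote→Q1. Q0=[P2,P3] Q1=[P1] Q2=[]
t=2-4: P2@Q0 runs 2, rem=8, I/O yield, promote→Q0. Q0=[P3,P2] Q1=[P1] Q2=[]
t=4-6: P3@Q0 runs 2, rem=2, quantum used, demote→Q1. Q0=[P2] Q1=[P1,P3] Q2=[]
t=6-8: P2@Q0 runs 2, rem=6, I/O yield, promote→Q0. Q0=[P2] Q1=[P1,P3] Q2=[]
t=8-10: P2@Q0 runs 2, rem=4, I/O yield, promote→Q0. Q0=[P2] Q1=[P1,P3] Q2=[]
t=10-12: P2@Q0 runs 2, rem=2, I/O yield, promote→Q0. Q0=[P2] Q1=[P1,P3] Q2=[]
t=12-14: P2@Q0 runs 2, rem=0, completes. Q0=[] Q1=[P1,P3] Q2=[]
t=14-19: P1@Q1 runs 5, rem=0, completes. Q0=[] Q1=[P3] Q2=[]
t=19-21: P3@Q1 runs 2, rem=0, completes. Q0=[] Q1=[] Q2=[]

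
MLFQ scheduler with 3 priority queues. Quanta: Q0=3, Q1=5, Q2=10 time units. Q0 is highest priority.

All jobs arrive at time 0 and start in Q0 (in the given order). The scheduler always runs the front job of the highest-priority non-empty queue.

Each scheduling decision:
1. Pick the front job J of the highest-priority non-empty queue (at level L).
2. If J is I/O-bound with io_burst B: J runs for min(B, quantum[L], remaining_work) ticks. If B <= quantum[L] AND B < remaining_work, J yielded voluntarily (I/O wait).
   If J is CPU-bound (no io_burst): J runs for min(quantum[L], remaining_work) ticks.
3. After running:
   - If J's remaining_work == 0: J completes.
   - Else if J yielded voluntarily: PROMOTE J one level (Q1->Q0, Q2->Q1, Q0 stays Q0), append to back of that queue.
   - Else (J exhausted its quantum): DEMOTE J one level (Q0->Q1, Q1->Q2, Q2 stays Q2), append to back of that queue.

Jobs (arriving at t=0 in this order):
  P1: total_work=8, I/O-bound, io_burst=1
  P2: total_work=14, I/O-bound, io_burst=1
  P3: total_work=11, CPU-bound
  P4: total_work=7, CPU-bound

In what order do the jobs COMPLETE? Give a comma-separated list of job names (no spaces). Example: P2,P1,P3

Answer: P1,P2,P4,P3

Derivation:
t=0-1: P1@Q0 runs 1, rem=7, I/O yield, promote→Q0. Q0=[P2,P3,P4,P1] Q1=[] Q2=[]
t=1-2: P2@Q0 runs 1, rem=13, I/O yield, promote→Q0. Q0=[P3,P4,P1,P2] Q1=[] Q2=[]
t=2-5: P3@Q0 runs 3, rem=8, quantum used, demote→Q1. Q0=[P4,P1,P2] Q1=[P3] Q2=[]
t=5-8: P4@Q0 runs 3, rem=4, quantum used, demote→Q1. Q0=[P1,P2] Q1=[P3,P4] Q2=[]
t=8-9: P1@Q0 runs 1, rem=6, I/O yield, promote→Q0. Q0=[P2,P1] Q1=[P3,P4] Q2=[]
t=9-10: P2@Q0 runs 1, rem=12, I/O yield, promote→Q0. Q0=[P1,P2] Q1=[P3,P4] Q2=[]
t=10-11: P1@Q0 runs 1, rem=5, I/O yield, promote→Q0. Q0=[P2,P1] Q1=[P3,P4] Q2=[]
t=11-12: P2@Q0 runs 1, rem=11, I/O yield, promote→Q0. Q0=[P1,P2] Q1=[P3,P4] Q2=[]
t=12-13: P1@Q0 runs 1, rem=4, I/O yield, promote→Q0. Q0=[P2,P1] Q1=[P3,P4] Q2=[]
t=13-14: P2@Q0 runs 1, rem=10, I/O yield, promote→Q0. Q0=[P1,P2] Q1=[P3,P4] Q2=[]
t=14-15: P1@Q0 runs 1, rem=3, I/O yield, promote→Q0. Q0=[P2,P1] Q1=[P3,P4] Q2=[]
t=15-16: P2@Q0 runs 1, rem=9, I/O yield, promote→Q0. Q0=[P1,P2] Q1=[P3,P4] Q2=[]
t=16-17: P1@Q0 runs 1, rem=2, I/O yield, promote→Q0. Q0=[P2,P1] Q1=[P3,P4] Q2=[]
t=17-18: P2@Q0 runs 1, rem=8, I/O yield, promote→Q0. Q0=[P1,P2] Q1=[P3,P4] Q2=[]
t=18-19: P1@Q0 runs 1, rem=1, I/O yield, promote→Q0. Q0=[P2,P1] Q1=[P3,P4] Q2=[]
t=19-20: P2@Q0 runs 1, rem=7, I/O yield, promote→Q0. Q0=[P1,P2] Q1=[P3,P4] Q2=[]
t=20-21: P1@Q0 runs 1, rem=0, completes. Q0=[P2] Q1=[P3,P4] Q2=[]
t=21-22: P2@Q0 runs 1, rem=6, I/O yield, promote→Q0. Q0=[P2] Q1=[P3,P4] Q2=[]
t=22-23: P2@Q0 runs 1, rem=5, I/O yield, promote→Q0. Q0=[P2] Q1=[P3,P4] Q2=[]
t=23-24: P2@Q0 runs 1, rem=4, I/O yield, promote→Q0. Q0=[P2] Q1=[P3,P4] Q2=[]
t=24-25: P2@Q0 runs 1, rem=3, I/O yield, promote→Q0. Q0=[P2] Q1=[P3,P4] Q2=[]
t=25-26: P2@Q0 runs 1, rem=2, I/O yield, promote→Q0. Q0=[P2] Q1=[P3,P4] Q2=[]
t=26-27: P2@Q0 runs 1, rem=1, I/O yield, promote→Q0. Q0=[P2] Q1=[P3,P4] Q2=[]
t=27-28: P2@Q0 runs 1, rem=0, completes. Q0=[] Q1=[P3,P4] Q2=[]
t=28-33: P3@Q1 runs 5, rem=3, quantum used, demote→Q2. Q0=[] Q1=[P4] Q2=[P3]
t=33-37: P4@Q1 runs 4, rem=0, completes. Q0=[] Q1=[] Q2=[P3]
t=37-40: P3@Q2 runs 3, rem=0, completes. Q0=[] Q1=[] Q2=[]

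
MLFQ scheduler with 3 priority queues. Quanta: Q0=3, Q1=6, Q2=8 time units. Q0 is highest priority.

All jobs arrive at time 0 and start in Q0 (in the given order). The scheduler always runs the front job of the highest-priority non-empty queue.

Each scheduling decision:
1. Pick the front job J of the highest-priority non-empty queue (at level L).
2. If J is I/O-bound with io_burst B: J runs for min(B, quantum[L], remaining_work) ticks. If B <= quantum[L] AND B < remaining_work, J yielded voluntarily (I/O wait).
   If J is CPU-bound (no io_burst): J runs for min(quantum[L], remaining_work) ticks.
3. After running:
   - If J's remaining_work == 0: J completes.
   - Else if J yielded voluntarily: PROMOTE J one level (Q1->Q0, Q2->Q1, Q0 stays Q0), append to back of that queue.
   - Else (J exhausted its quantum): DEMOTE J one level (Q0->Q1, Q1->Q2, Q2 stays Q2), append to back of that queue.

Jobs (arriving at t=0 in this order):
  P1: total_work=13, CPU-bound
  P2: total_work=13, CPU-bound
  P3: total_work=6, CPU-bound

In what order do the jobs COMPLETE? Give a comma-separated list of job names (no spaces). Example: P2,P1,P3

t=0-3: P1@Q0 runs 3, rem=10, quantum used, demote→Q1. Q0=[P2,P3] Q1=[P1] Q2=[]
t=3-6: P2@Q0 runs 3, rem=10, quantum used, demote→Q1. Q0=[P3] Q1=[P1,P2] Q2=[]
t=6-9: P3@Q0 runs 3, rem=3, quantum used, demote→Q1. Q0=[] Q1=[P1,P2,P3] Q2=[]
t=9-15: P1@Q1 runs 6, rem=4, quantum used, demote→Q2. Q0=[] Q1=[P2,P3] Q2=[P1]
t=15-21: P2@Q1 runs 6, rem=4, quantum used, demote→Q2. Q0=[] Q1=[P3] Q2=[P1,P2]
t=21-24: P3@Q1 runs 3, rem=0, completes. Q0=[] Q1=[] Q2=[P1,P2]
t=24-28: P1@Q2 runs 4, rem=0, completes. Q0=[] Q1=[] Q2=[P2]
t=28-32: P2@Q2 runs 4, rem=0, completes. Q0=[] Q1=[] Q2=[]

Answer: P3,P1,P2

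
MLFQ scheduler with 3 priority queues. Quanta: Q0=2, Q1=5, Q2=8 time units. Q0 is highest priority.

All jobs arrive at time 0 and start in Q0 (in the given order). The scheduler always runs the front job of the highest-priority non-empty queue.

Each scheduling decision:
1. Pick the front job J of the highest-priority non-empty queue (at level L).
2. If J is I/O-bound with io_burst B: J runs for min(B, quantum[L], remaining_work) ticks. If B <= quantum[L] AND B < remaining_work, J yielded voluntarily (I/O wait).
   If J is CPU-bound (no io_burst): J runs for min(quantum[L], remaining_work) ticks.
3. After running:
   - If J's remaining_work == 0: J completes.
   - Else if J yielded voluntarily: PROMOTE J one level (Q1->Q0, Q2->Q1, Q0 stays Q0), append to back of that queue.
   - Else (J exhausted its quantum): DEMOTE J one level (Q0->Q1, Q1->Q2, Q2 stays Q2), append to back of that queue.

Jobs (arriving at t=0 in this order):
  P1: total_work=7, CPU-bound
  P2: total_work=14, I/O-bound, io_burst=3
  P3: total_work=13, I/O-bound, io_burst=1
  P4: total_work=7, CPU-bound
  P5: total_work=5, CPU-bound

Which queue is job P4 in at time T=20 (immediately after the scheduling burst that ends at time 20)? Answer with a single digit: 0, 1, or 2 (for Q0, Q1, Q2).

Answer: 1

Derivation:
t=0-2: P1@Q0 runs 2, rem=5, quantum used, demote→Q1. Q0=[P2,P3,P4,P5] Q1=[P1] Q2=[]
t=2-4: P2@Q0 runs 2, rem=12, quantum used, demote→Q1. Q0=[P3,P4,P5] Q1=[P1,P2] Q2=[]
t=4-5: P3@Q0 runs 1, rem=12, I/O yield, promote→Q0. Q0=[P4,P5,P3] Q1=[P1,P2] Q2=[]
t=5-7: P4@Q0 runs 2, rem=5, quantum used, demote→Q1. Q0=[P5,P3] Q1=[P1,P2,P4] Q2=[]
t=7-9: P5@Q0 runs 2, rem=3, quantum used, demote→Q1. Q0=[P3] Q1=[P1,P2,P4,P5] Q2=[]
t=9-10: P3@Q0 runs 1, rem=11, I/O yield, promote→Q0. Q0=[P3] Q1=[P1,P2,P4,P5] Q2=[]
t=10-11: P3@Q0 runs 1, rem=10, I/O yield, promote→Q0. Q0=[P3] Q1=[P1,P2,P4,P5] Q2=[]
t=11-12: P3@Q0 runs 1, rem=9, I/O yield, promote→Q0. Q0=[P3] Q1=[P1,P2,P4,P5] Q2=[]
t=12-13: P3@Q0 runs 1, rem=8, I/O yield, promote→Q0. Q0=[P3] Q1=[P1,P2,P4,P5] Q2=[]
t=13-14: P3@Q0 runs 1, rem=7, I/O yield, promote→Q0. Q0=[P3] Q1=[P1,P2,P4,P5] Q2=[]
t=14-15: P3@Q0 runs 1, rem=6, I/O yield, promote→Q0. Q0=[P3] Q1=[P1,P2,P4,P5] Q2=[]
t=15-16: P3@Q0 runs 1, rem=5, I/O yield, promote→Q0. Q0=[P3] Q1=[P1,P2,P4,P5] Q2=[]
t=16-17: P3@Q0 runs 1, rem=4, I/O yield, promote→Q0. Q0=[P3] Q1=[P1,P2,P4,P5] Q2=[]
t=17-18: P3@Q0 runs 1, rem=3, I/O yield, promote→Q0. Q0=[P3] Q1=[P1,P2,P4,P5] Q2=[]
t=18-19: P3@Q0 runs 1, rem=2, I/O yield, promote→Q0. Q0=[P3] Q1=[P1,P2,P4,P5] Q2=[]
t=19-20: P3@Q0 runs 1, rem=1, I/O yield, promote→Q0. Q0=[P3] Q1=[P1,P2,P4,P5] Q2=[]
t=20-21: P3@Q0 runs 1, rem=0, completes. Q0=[] Q1=[P1,P2,P4,P5] Q2=[]
t=21-26: P1@Q1 runs 5, rem=0, completes. Q0=[] Q1=[P2,P4,P5] Q2=[]
t=26-29: P2@Q1 runs 3, rem=9, I/O yield, promote→Q0. Q0=[P2] Q1=[P4,P5] Q2=[]
t=29-31: P2@Q0 runs 2, rem=7, quantum used, demote→Q1. Q0=[] Q1=[P4,P5,P2] Q2=[]
t=31-36: P4@Q1 runs 5, rem=0, completes. Q0=[] Q1=[P5,P2] Q2=[]
t=36-39: P5@Q1 runs 3, rem=0, completes. Q0=[] Q1=[P2] Q2=[]
t=39-42: P2@Q1 runs 3, rem=4, I/O yield, promote→Q0. Q0=[P2] Q1=[] Q2=[]
t=42-44: P2@Q0 runs 2, rem=2, quantum used, demote→Q1. Q0=[] Q1=[P2] Q2=[]
t=44-46: P2@Q1 runs 2, rem=0, completes. Q0=[] Q1=[] Q2=[]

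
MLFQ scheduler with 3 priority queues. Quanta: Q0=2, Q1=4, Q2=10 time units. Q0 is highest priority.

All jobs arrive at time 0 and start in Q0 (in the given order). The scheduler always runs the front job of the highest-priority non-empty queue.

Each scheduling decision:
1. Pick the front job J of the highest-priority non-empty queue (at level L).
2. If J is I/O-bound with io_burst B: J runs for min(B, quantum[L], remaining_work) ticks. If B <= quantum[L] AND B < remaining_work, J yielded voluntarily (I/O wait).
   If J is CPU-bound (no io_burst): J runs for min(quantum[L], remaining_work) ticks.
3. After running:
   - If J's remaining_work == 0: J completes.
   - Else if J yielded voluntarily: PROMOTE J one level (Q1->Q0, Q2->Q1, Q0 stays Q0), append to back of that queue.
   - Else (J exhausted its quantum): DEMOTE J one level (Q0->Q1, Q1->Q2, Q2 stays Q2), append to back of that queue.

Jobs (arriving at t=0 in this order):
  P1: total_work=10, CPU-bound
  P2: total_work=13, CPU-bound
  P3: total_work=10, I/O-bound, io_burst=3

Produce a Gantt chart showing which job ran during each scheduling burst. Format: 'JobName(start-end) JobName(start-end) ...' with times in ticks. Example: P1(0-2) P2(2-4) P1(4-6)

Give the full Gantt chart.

t=0-2: P1@Q0 runs 2, rem=8, quantum used, demote→Q1. Q0=[P2,P3] Q1=[P1] Q2=[]
t=2-4: P2@Q0 runs 2, rem=11, quantum used, demote→Q1. Q0=[P3] Q1=[P1,P2] Q2=[]
t=4-6: P3@Q0 runs 2, rem=8, quantum used, demote→Q1. Q0=[] Q1=[P1,P2,P3] Q2=[]
t=6-10: P1@Q1 runs 4, rem=4, quantum used, demote→Q2. Q0=[] Q1=[P2,P3] Q2=[P1]
t=10-14: P2@Q1 runs 4, rem=7, quantum used, demote→Q2. Q0=[] Q1=[P3] Q2=[P1,P2]
t=14-17: P3@Q1 runs 3, rem=5, I/O yield, promote→Q0. Q0=[P3] Q1=[] Q2=[P1,P2]
t=17-19: P3@Q0 runs 2, rem=3, quantum used, demote→Q1. Q0=[] Q1=[P3] Q2=[P1,P2]
t=19-22: P3@Q1 runs 3, rem=0, completes. Q0=[] Q1=[] Q2=[P1,P2]
t=22-26: P1@Q2 runs 4, rem=0, completes. Q0=[] Q1=[] Q2=[P2]
t=26-33: P2@Q2 runs 7, rem=0, completes. Q0=[] Q1=[] Q2=[]

Answer: P1(0-2) P2(2-4) P3(4-6) P1(6-10) P2(10-14) P3(14-17) P3(17-19) P3(19-22) P1(22-26) P2(26-33)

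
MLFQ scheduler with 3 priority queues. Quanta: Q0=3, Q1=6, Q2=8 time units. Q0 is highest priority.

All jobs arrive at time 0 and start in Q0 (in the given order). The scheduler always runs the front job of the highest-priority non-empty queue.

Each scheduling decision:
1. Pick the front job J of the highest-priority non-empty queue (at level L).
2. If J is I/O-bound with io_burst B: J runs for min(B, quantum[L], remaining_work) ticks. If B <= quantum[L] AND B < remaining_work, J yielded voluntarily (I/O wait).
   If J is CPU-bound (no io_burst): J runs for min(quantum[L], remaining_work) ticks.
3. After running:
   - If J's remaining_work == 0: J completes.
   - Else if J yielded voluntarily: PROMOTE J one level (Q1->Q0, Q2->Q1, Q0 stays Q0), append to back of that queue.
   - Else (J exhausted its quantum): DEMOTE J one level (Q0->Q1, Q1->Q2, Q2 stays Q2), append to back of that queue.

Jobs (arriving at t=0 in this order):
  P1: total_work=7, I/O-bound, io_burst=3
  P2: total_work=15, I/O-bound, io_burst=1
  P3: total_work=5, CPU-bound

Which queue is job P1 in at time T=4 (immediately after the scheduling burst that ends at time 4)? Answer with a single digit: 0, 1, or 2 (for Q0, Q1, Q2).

Answer: 0

Derivation:
t=0-3: P1@Q0 runs 3, rem=4, I/O yield, promote→Q0. Q0=[P2,P3,P1] Q1=[] Q2=[]
t=3-4: P2@Q0 runs 1, rem=14, I/O yield, promote→Q0. Q0=[P3,P1,P2] Q1=[] Q2=[]
t=4-7: P3@Q0 runs 3, rem=2, quantum used, demote→Q1. Q0=[P1,P2] Q1=[P3] Q2=[]
t=7-10: P1@Q0 runs 3, rem=1, I/O yield, promote→Q0. Q0=[P2,P1] Q1=[P3] Q2=[]
t=10-11: P2@Q0 runs 1, rem=13, I/O yield, promote→Q0. Q0=[P1,P2] Q1=[P3] Q2=[]
t=11-12: P1@Q0 runs 1, rem=0, completes. Q0=[P2] Q1=[P3] Q2=[]
t=12-13: P2@Q0 runs 1, rem=12, I/O yield, promote→Q0. Q0=[P2] Q1=[P3] Q2=[]
t=13-14: P2@Q0 runs 1, rem=11, I/O yield, promote→Q0. Q0=[P2] Q1=[P3] Q2=[]
t=14-15: P2@Q0 runs 1, rem=10, I/O yield, promote→Q0. Q0=[P2] Q1=[P3] Q2=[]
t=15-16: P2@Q0 runs 1, rem=9, I/O yield, promote→Q0. Q0=[P2] Q1=[P3] Q2=[]
t=16-17: P2@Q0 runs 1, rem=8, I/O yield, promote→Q0. Q0=[P2] Q1=[P3] Q2=[]
t=17-18: P2@Q0 runs 1, rem=7, I/O yield, promote→Q0. Q0=[P2] Q1=[P3] Q2=[]
t=18-19: P2@Q0 runs 1, rem=6, I/O yield, promote→Q0. Q0=[P2] Q1=[P3] Q2=[]
t=19-20: P2@Q0 runs 1, rem=5, I/O yield, promote→Q0. Q0=[P2] Q1=[P3] Q2=[]
t=20-21: P2@Q0 runs 1, rem=4, I/O yield, promote→Q0. Q0=[P2] Q1=[P3] Q2=[]
t=21-22: P2@Q0 runs 1, rem=3, I/O yield, promote→Q0. Q0=[P2] Q1=[P3] Q2=[]
t=22-23: P2@Q0 runs 1, rem=2, I/O yield, promote→Q0. Q0=[P2] Q1=[P3] Q2=[]
t=23-24: P2@Q0 runs 1, rem=1, I/O yield, promote→Q0. Q0=[P2] Q1=[P3] Q2=[]
t=24-25: P2@Q0 runs 1, rem=0, completes. Q0=[] Q1=[P3] Q2=[]
t=25-27: P3@Q1 runs 2, rem=0, completes. Q0=[] Q1=[] Q2=[]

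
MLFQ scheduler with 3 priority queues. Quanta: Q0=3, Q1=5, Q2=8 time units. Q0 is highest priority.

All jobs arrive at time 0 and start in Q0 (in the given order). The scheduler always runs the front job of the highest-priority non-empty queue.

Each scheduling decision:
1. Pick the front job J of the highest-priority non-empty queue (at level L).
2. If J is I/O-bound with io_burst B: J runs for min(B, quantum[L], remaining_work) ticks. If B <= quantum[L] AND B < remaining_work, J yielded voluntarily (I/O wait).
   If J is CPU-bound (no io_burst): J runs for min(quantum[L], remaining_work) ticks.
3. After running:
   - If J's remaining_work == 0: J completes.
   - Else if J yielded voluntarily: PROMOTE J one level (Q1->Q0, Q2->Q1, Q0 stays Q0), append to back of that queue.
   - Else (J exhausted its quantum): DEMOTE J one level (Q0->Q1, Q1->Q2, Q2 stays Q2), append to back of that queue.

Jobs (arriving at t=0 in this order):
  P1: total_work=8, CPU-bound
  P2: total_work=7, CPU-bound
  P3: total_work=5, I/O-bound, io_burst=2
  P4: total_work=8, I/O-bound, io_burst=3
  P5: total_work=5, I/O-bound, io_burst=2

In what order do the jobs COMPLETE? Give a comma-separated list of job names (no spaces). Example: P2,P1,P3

Answer: P3,P4,P5,P1,P2

Derivation:
t=0-3: P1@Q0 runs 3, rem=5, quantum used, demote→Q1. Q0=[P2,P3,P4,P5] Q1=[P1] Q2=[]
t=3-6: P2@Q0 runs 3, rem=4, quantum used, demote→Q1. Q0=[P3,P4,P5] Q1=[P1,P2] Q2=[]
t=6-8: P3@Q0 runs 2, rem=3, I/O yield, promote→Q0. Q0=[P4,P5,P3] Q1=[P1,P2] Q2=[]
t=8-11: P4@Q0 runs 3, rem=5, I/O yield, promote→Q0. Q0=[P5,P3,P4] Q1=[P1,P2] Q2=[]
t=11-13: P5@Q0 runs 2, rem=3, I/O yield, promote→Q0. Q0=[P3,P4,P5] Q1=[P1,P2] Q2=[]
t=13-15: P3@Q0 runs 2, rem=1, I/O yield, promote→Q0. Q0=[P4,P5,P3] Q1=[P1,P2] Q2=[]
t=15-18: P4@Q0 runs 3, rem=2, I/O yield, promote→Q0. Q0=[P5,P3,P4] Q1=[P1,P2] Q2=[]
t=18-20: P5@Q0 runs 2, rem=1, I/O yield, promote→Q0. Q0=[P3,P4,P5] Q1=[P1,P2] Q2=[]
t=20-21: P3@Q0 runs 1, rem=0, completes. Q0=[P4,P5] Q1=[P1,P2] Q2=[]
t=21-23: P4@Q0 runs 2, rem=0, completes. Q0=[P5] Q1=[P1,P2] Q2=[]
t=23-24: P5@Q0 runs 1, rem=0, completes. Q0=[] Q1=[P1,P2] Q2=[]
t=24-29: P1@Q1 runs 5, rem=0, completes. Q0=[] Q1=[P2] Q2=[]
t=29-33: P2@Q1 runs 4, rem=0, completes. Q0=[] Q1=[] Q2=[]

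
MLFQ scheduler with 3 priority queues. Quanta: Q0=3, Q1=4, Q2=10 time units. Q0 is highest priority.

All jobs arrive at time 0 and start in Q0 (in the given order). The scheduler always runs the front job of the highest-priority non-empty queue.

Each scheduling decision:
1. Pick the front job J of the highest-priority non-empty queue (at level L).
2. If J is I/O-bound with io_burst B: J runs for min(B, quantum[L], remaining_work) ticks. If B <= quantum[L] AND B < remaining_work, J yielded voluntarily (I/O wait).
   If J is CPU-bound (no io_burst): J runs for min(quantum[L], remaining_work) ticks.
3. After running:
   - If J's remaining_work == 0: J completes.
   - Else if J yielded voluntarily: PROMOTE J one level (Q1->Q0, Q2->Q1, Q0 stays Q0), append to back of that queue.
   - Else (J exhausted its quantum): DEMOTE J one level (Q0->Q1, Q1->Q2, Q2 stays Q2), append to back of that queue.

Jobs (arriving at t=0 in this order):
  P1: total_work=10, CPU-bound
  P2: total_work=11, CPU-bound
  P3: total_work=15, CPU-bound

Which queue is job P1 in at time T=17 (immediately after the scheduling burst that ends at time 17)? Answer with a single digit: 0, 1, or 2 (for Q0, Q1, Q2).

Answer: 2

Derivation:
t=0-3: P1@Q0 runs 3, rem=7, quantum used, demote→Q1. Q0=[P2,P3] Q1=[P1] Q2=[]
t=3-6: P2@Q0 runs 3, rem=8, quantum used, demote→Q1. Q0=[P3] Q1=[P1,P2] Q2=[]
t=6-9: P3@Q0 runs 3, rem=12, quantum used, demote→Q1. Q0=[] Q1=[P1,P2,P3] Q2=[]
t=9-13: P1@Q1 runs 4, rem=3, quantum used, demote→Q2. Q0=[] Q1=[P2,P3] Q2=[P1]
t=13-17: P2@Q1 runs 4, rem=4, quantum used, demote→Q2. Q0=[] Q1=[P3] Q2=[P1,P2]
t=17-21: P3@Q1 runs 4, rem=8, quantum used, demote→Q2. Q0=[] Q1=[] Q2=[P1,P2,P3]
t=21-24: P1@Q2 runs 3, rem=0, completes. Q0=[] Q1=[] Q2=[P2,P3]
t=24-28: P2@Q2 runs 4, rem=0, completes. Q0=[] Q1=[] Q2=[P3]
t=28-36: P3@Q2 runs 8, rem=0, completes. Q0=[] Q1=[] Q2=[]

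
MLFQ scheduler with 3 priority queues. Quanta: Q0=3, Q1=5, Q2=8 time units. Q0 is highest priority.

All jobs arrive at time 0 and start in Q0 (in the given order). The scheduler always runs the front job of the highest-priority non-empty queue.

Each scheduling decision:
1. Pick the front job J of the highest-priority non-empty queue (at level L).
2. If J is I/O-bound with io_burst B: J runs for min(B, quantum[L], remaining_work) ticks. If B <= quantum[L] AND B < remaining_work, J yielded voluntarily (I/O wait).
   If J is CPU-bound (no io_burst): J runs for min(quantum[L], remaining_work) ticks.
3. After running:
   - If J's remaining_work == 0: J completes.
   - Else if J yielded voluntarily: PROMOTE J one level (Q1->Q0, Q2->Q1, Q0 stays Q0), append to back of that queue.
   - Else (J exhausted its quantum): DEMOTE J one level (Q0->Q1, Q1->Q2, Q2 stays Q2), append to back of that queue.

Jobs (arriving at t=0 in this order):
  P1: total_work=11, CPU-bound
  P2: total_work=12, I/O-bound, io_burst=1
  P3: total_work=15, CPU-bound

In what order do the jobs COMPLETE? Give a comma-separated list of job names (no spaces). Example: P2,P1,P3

Answer: P2,P1,P3

Derivation:
t=0-3: P1@Q0 runs 3, rem=8, quantum used, demote→Q1. Q0=[P2,P3] Q1=[P1] Q2=[]
t=3-4: P2@Q0 runs 1, rem=11, I/O yield, promote→Q0. Q0=[P3,P2] Q1=[P1] Q2=[]
t=4-7: P3@Q0 runs 3, rem=12, quantum used, demote→Q1. Q0=[P2] Q1=[P1,P3] Q2=[]
t=7-8: P2@Q0 runs 1, rem=10, I/O yield, promote→Q0. Q0=[P2] Q1=[P1,P3] Q2=[]
t=8-9: P2@Q0 runs 1, rem=9, I/O yield, promote→Q0. Q0=[P2] Q1=[P1,P3] Q2=[]
t=9-10: P2@Q0 runs 1, rem=8, I/O yield, promote→Q0. Q0=[P2] Q1=[P1,P3] Q2=[]
t=10-11: P2@Q0 runs 1, rem=7, I/O yield, promote→Q0. Q0=[P2] Q1=[P1,P3] Q2=[]
t=11-12: P2@Q0 runs 1, rem=6, I/O yield, promote→Q0. Q0=[P2] Q1=[P1,P3] Q2=[]
t=12-13: P2@Q0 runs 1, rem=5, I/O yield, promote→Q0. Q0=[P2] Q1=[P1,P3] Q2=[]
t=13-14: P2@Q0 runs 1, rem=4, I/O yield, promote→Q0. Q0=[P2] Q1=[P1,P3] Q2=[]
t=14-15: P2@Q0 runs 1, rem=3, I/O yield, promote→Q0. Q0=[P2] Q1=[P1,P3] Q2=[]
t=15-16: P2@Q0 runs 1, rem=2, I/O yield, promote→Q0. Q0=[P2] Q1=[P1,P3] Q2=[]
t=16-17: P2@Q0 runs 1, rem=1, I/O yield, promote→Q0. Q0=[P2] Q1=[P1,P3] Q2=[]
t=17-18: P2@Q0 runs 1, rem=0, completes. Q0=[] Q1=[P1,P3] Q2=[]
t=18-23: P1@Q1 runs 5, rem=3, quantum used, demote→Q2. Q0=[] Q1=[P3] Q2=[P1]
t=23-28: P3@Q1 runs 5, rem=7, quantum used, demote→Q2. Q0=[] Q1=[] Q2=[P1,P3]
t=28-31: P1@Q2 runs 3, rem=0, completes. Q0=[] Q1=[] Q2=[P3]
t=31-38: P3@Q2 runs 7, rem=0, completes. Q0=[] Q1=[] Q2=[]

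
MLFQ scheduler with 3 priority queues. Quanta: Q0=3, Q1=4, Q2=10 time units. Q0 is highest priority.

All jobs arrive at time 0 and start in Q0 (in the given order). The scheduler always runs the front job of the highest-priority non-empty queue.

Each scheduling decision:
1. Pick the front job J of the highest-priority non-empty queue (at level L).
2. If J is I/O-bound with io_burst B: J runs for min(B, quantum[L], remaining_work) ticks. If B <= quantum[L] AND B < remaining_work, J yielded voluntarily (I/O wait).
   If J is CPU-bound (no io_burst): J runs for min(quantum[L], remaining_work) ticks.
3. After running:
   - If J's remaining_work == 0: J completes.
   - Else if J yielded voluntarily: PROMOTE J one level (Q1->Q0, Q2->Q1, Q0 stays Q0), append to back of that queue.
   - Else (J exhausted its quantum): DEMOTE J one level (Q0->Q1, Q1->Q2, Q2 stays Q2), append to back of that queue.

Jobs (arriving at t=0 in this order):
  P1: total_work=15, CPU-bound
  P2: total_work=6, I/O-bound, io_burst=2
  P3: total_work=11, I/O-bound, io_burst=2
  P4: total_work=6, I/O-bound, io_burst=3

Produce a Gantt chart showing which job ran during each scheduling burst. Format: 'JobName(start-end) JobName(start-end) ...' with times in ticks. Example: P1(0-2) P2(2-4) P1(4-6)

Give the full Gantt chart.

t=0-3: P1@Q0 runs 3, rem=12, quantum used, demote→Q1. Q0=[P2,P3,P4] Q1=[P1] Q2=[]
t=3-5: P2@Q0 runs 2, rem=4, I/O yield, promote→Q0. Q0=[P3,P4,P2] Q1=[P1] Q2=[]
t=5-7: P3@Q0 runs 2, rem=9, I/O yield, promote→Q0. Q0=[P4,P2,P3] Q1=[P1] Q2=[]
t=7-10: P4@Q0 runs 3, rem=3, I/O yield, promote→Q0. Q0=[P2,P3,P4] Q1=[P1] Q2=[]
t=10-12: P2@Q0 runs 2, rem=2, I/O yield, promote→Q0. Q0=[P3,P4,P2] Q1=[P1] Q2=[]
t=12-14: P3@Q0 runs 2, rem=7, I/O yield, promote→Q0. Q0=[P4,P2,P3] Q1=[P1] Q2=[]
t=14-17: P4@Q0 runs 3, rem=0, completes. Q0=[P2,P3] Q1=[P1] Q2=[]
t=17-19: P2@Q0 runs 2, rem=0, completes. Q0=[P3] Q1=[P1] Q2=[]
t=19-21: P3@Q0 runs 2, rem=5, I/O yield, promote→Q0. Q0=[P3] Q1=[P1] Q2=[]
t=21-23: P3@Q0 runs 2, rem=3, I/O yield, promote→Q0. Q0=[P3] Q1=[P1] Q2=[]
t=23-25: P3@Q0 runs 2, rem=1, I/O yield, promote→Q0. Q0=[P3] Q1=[P1] Q2=[]
t=25-26: P3@Q0 runs 1, rem=0, completes. Q0=[] Q1=[P1] Q2=[]
t=26-30: P1@Q1 runs 4, rem=8, quantum used, demote→Q2. Q0=[] Q1=[] Q2=[P1]
t=30-38: P1@Q2 runs 8, rem=0, completes. Q0=[] Q1=[] Q2=[]

Answer: P1(0-3) P2(3-5) P3(5-7) P4(7-10) P2(10-12) P3(12-14) P4(14-17) P2(17-19) P3(19-21) P3(21-23) P3(23-25) P3(25-26) P1(26-30) P1(30-38)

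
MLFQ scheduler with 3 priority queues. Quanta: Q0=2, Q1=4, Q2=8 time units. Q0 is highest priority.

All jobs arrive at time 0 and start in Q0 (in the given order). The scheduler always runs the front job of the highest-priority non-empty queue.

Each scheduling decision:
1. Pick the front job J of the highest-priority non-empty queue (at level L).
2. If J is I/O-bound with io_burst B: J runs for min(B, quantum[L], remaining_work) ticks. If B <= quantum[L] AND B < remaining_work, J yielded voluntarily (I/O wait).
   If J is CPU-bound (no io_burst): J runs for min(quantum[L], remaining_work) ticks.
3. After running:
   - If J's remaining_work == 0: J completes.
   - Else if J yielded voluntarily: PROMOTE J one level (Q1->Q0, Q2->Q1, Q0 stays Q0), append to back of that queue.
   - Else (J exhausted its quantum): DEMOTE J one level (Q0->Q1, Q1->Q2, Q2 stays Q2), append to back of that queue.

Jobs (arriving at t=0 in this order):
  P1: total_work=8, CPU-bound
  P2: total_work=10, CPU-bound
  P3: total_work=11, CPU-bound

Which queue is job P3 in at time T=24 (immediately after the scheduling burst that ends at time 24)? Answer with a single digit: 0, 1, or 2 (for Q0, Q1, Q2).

Answer: 2

Derivation:
t=0-2: P1@Q0 runs 2, rem=6, quantum used, demote→Q1. Q0=[P2,P3] Q1=[P1] Q2=[]
t=2-4: P2@Q0 runs 2, rem=8, quantum used, demote→Q1. Q0=[P3] Q1=[P1,P2] Q2=[]
t=4-6: P3@Q0 runs 2, rem=9, quantum used, demote→Q1. Q0=[] Q1=[P1,P2,P3] Q2=[]
t=6-10: P1@Q1 runs 4, rem=2, quantum used, demote→Q2. Q0=[] Q1=[P2,P3] Q2=[P1]
t=10-14: P2@Q1 runs 4, rem=4, quantum used, demote→Q2. Q0=[] Q1=[P3] Q2=[P1,P2]
t=14-18: P3@Q1 runs 4, rem=5, quantum used, demote→Q2. Q0=[] Q1=[] Q2=[P1,P2,P3]
t=18-20: P1@Q2 runs 2, rem=0, completes. Q0=[] Q1=[] Q2=[P2,P3]
t=20-24: P2@Q2 runs 4, rem=0, completes. Q0=[] Q1=[] Q2=[P3]
t=24-29: P3@Q2 runs 5, rem=0, completes. Q0=[] Q1=[] Q2=[]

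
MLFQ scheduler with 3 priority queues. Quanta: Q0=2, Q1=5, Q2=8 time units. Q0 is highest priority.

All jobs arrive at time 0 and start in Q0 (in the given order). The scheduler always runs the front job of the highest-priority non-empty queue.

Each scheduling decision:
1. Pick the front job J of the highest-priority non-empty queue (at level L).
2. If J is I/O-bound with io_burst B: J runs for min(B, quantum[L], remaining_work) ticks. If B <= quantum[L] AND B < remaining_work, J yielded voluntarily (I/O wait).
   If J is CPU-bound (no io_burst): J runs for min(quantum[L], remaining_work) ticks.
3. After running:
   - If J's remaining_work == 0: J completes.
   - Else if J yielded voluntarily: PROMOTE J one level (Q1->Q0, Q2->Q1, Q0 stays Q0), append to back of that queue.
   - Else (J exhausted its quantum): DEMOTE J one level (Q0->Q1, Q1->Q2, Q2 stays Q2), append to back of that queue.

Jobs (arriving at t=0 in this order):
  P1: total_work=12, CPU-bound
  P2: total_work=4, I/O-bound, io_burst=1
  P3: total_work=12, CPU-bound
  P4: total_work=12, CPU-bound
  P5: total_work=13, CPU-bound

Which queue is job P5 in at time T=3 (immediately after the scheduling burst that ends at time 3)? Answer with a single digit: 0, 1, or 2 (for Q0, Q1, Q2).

t=0-2: P1@Q0 runs 2, rem=10, quantum used, demote→Q1. Q0=[P2,P3,P4,P5] Q1=[P1] Q2=[]
t=2-3: P2@Q0 runs 1, rem=3, I/O yield, promote→Q0. Q0=[P3,P4,P5,P2] Q1=[P1] Q2=[]
t=3-5: P3@Q0 runs 2, rem=10, quantum used, demote→Q1. Q0=[P4,P5,P2] Q1=[P1,P3] Q2=[]
t=5-7: P4@Q0 runs 2, rem=10, quantum used, demote→Q1. Q0=[P5,P2] Q1=[P1,P3,P4] Q2=[]
t=7-9: P5@Q0 runs 2, rem=11, quantum used, demote→Q1. Q0=[P2] Q1=[P1,P3,P4,P5] Q2=[]
t=9-10: P2@Q0 runs 1, rem=2, I/O yield, promote→Q0. Q0=[P2] Q1=[P1,P3,P4,P5] Q2=[]
t=10-11: P2@Q0 runs 1, rem=1, I/O yield, promote→Q0. Q0=[P2] Q1=[P1,P3,P4,P5] Q2=[]
t=11-12: P2@Q0 runs 1, rem=0, completes. Q0=[] Q1=[P1,P3,P4,P5] Q2=[]
t=12-17: P1@Q1 runs 5, rem=5, quantum used, demote→Q2. Q0=[] Q1=[P3,P4,P5] Q2=[P1]
t=17-22: P3@Q1 runs 5, rem=5, quantum used, demote→Q2. Q0=[] Q1=[P4,P5] Q2=[P1,P3]
t=22-27: P4@Q1 runs 5, rem=5, quantum used, demote→Q2. Q0=[] Q1=[P5] Q2=[P1,P3,P4]
t=27-32: P5@Q1 runs 5, rem=6, quantum used, demote→Q2. Q0=[] Q1=[] Q2=[P1,P3,P4,P5]
t=32-37: P1@Q2 runs 5, rem=0, completes. Q0=[] Q1=[] Q2=[P3,P4,P5]
t=37-42: P3@Q2 runs 5, rem=0, completes. Q0=[] Q1=[] Q2=[P4,P5]
t=42-47: P4@Q2 runs 5, rem=0, completes. Q0=[] Q1=[] Q2=[P5]
t=47-53: P5@Q2 runs 6, rem=0, completes. Q0=[] Q1=[] Q2=[]

Answer: 0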